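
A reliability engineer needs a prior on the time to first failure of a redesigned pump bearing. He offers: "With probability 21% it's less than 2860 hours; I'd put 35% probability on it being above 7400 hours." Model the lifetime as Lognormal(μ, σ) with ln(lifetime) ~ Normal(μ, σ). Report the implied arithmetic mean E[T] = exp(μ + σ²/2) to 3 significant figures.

E[T] ≈ 7480 hours

If T ~ Lognormal(μ,σ) then ln T ~ Normal(μ,σ), so the p-quantile of ln T is μ + z_p·σ.
ln(2860) = 7.959 and ln(7400) = 8.909; z_{0.21} = -0.8064, z_{0.65} = 0.3853.
σ = (8.909 − 7.959)/(0.3853 − (-0.8064)) = 0.798.
μ = 7.959 − (-0.8064)·0.798 = 8.602.
E[T] = exp(μ + σ²/2) = exp(8.602 + 0.3182) = 7480 hours.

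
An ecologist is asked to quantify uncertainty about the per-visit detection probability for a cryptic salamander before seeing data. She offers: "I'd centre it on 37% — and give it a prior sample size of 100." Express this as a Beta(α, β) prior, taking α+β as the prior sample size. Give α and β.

α = 37, β = 63

Under the effective-sample-size interpretation, Beta(α, β) has prior mean α/(α+β) and prior sample size α+β.
So α+β = 100 and α/(α+β) = 0.37, giving α = 0.37·100 = 37 and β = 100 − 37 = 63.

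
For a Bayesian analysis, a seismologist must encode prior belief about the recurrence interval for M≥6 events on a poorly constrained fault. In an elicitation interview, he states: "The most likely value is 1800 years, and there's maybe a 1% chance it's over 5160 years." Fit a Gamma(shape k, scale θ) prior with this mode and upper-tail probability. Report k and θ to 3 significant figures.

k ≈ 5.1, θ ≈ 439

Gamma(k,θ) with k>1 has mode (k−1)θ, so θ = 1800/(k−1).
Need P(X < 5160) = 0.99 with θ tied to k this way. Start at k = 2, θ = 1800: P(X<5160) ≈ 0.780.
Too low — raise k to concentrate. Iterating converges to k ≈ 5.1.
Then θ = 1800/(5.1−1) ≈ 439.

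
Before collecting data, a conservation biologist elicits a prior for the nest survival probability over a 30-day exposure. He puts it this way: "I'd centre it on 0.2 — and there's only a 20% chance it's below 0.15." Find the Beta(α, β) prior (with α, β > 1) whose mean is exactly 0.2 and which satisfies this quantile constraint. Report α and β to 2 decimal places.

α ≈ 9.38, β ≈ 37.54

With mean 0.2 fixed, write α = 0.2s, β = 0.8s where s = α+β.
Need P(θ < 0.15) = 0.2 under Beta(0.2s, 0.8s). Normal approximation: (q−m)/√(m(1−m)/s) ≈ z_{0.2} = -0.842, so s ≈ 0.2·0.8·(-0.842)²/(0.15−0.2)² = 45.3.
At s = 45.3: P(θ<0.15) ≈ 0.205. Adjusting to match 0.2 gives s ≈ 46.92.
So α = 0.2·46.92 ≈ 9.38, β = 0.8·46.92 ≈ 37.54.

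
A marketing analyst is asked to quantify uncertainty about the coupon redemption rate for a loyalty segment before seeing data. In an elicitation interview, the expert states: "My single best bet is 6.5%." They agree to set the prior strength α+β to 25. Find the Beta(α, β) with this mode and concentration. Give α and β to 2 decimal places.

For α,β > 1 the Beta mode is (α−1)/(α+β−2). With α+β = 25, the mode is (α−1)/23.
Set (α−1)/23 = 0.065 → α = 1 + 0.065·23 = 2.50.
β = 25 − α = 22.51.

α = 2.50, β = 22.51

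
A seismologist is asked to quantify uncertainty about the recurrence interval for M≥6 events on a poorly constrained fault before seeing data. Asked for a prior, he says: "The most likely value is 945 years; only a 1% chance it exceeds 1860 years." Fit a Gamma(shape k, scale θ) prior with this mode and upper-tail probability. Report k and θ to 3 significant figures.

Gamma(k,θ) with k>1 has mode (k−1)θ, so θ = 945/(k−1).
Need P(X < 1860) = 0.99 with θ tied to k this way. Start at k = 2, θ = 945: P(X<1860) ≈ 0.585.
Too low — raise k to concentrate. Iterating converges to k ≈ 11.7.
Then θ = 945/(11.7−1) ≈ 88.

k ≈ 11.7, θ ≈ 88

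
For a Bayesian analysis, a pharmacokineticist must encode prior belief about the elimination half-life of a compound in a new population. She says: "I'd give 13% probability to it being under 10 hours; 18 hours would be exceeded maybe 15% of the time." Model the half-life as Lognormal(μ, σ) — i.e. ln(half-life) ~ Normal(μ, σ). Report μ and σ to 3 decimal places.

If T ~ Lognormal(μ,σ) then ln T ~ Normal(μ,σ), so the p-quantile of ln T is μ + z_p·σ.
ln(10) = 2.303 and ln(18) = 2.89; z_{0.13} = -1.126, z_{0.85} = 1.036.
σ = (2.89 − 2.303)/(1.036 − (-1.126)) = 0.272.
μ = 2.303 − (-1.126)·0.272 = 2.609.

μ ≈ 2.609, σ ≈ 0.272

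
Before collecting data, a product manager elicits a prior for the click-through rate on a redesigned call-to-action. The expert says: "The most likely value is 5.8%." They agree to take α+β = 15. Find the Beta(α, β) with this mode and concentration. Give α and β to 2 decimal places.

α = 1.75, β = 13.25

For α,β > 1 the Beta mode is (α−1)/(α+β−2). With α+β = 15, the mode is (α−1)/13.
Set (α−1)/13 = 0.058 → α = 1 + 0.058·13 = 1.75.
β = 15 − α = 13.25.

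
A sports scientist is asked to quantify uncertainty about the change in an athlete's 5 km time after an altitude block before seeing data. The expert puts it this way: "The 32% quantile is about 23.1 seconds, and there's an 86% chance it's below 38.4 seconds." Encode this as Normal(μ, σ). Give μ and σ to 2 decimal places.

For Normal(μ,σ), the p-quantile is μ + z_p·σ. Here z_{0.32} = -0.4677, z_{0.86} = 1.08.
So 23.1 = μ − 0.4677σ and 38.4 = μ + 1.08σ.
Subtracting: σ = (38.4 − 23.1)/(1.08 − (-0.4677)) = 9.88.
Then μ = 23.1 − (-0.4677)·9.88 = 27.72.

μ = 27.72, σ = 9.88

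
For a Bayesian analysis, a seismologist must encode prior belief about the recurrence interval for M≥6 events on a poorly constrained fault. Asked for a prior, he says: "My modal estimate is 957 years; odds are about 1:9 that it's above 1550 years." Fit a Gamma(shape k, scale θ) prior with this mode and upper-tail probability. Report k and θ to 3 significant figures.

k ≈ 9.09, θ ≈ 118

Gamma(k,θ) with k>1 has mode (k−1)θ, so θ = 957/(k−1).
Need P(X < 1550) = 0.9 with θ tied to k this way. Start at k = 2, θ = 957: P(X<1550) ≈ 0.481.
Too low — raise k to concentrate. Iterating converges to k ≈ 9.09.
Then θ = 957/(9.09−1) ≈ 118.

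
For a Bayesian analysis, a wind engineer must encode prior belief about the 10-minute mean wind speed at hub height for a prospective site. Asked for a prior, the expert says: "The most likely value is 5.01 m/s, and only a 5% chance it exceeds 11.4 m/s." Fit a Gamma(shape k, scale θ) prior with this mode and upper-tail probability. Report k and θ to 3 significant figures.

k ≈ 5.06, θ ≈ 1.23

Gamma(k,θ) with k>1 has mode (k−1)θ, so θ = 5.01/(k−1).
Need P(X < 11.4) = 0.95 with θ tied to k this way. Start at k = 2, θ = 5.01: P(X<11.4) ≈ 0.663.
Too low — raise k to concentrate. Iterating converges to k ≈ 5.06.
Then θ = 5.01/(5.06−1) ≈ 1.23.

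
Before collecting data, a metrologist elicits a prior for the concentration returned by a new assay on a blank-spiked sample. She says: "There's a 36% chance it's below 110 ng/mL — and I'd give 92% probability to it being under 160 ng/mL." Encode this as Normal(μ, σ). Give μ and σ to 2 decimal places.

For Normal(μ,σ), the p-quantile is μ + z_p·σ. Here z_{0.36} = -0.3585, z_{0.92} = 1.405.
So 110 = μ − 0.3585σ and 160 = μ + 1.405σ.
Subtracting: σ = (160 − 110)/(1.405 − (-0.3585)) = 28.35.
Then μ = 110 − (-0.3585)·28.35 = 120.16.

μ = 120.16, σ = 28.35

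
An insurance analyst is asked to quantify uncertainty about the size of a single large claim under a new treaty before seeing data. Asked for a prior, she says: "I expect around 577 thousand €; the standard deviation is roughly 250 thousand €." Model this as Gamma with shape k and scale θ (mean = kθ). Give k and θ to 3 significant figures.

For Gamma(k, scale θ): mean = kθ, variance = kθ², so CV = 1/√k.
CV = SD/mean = 250/577 = 0.4333, hence k = 1/CV² = 5.33.
Then θ = mean/k = 577/5.33 = 108.

k ≈ 5.33, θ ≈ 108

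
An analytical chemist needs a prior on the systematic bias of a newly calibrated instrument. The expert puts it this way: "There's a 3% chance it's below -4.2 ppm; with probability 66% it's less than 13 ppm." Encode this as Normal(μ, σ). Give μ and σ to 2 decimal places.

μ = 9.91, σ = 7.50

The p-quantile of Normal(μ,σ) is μ + z_p·σ, with z_{0.03} = -1.881 and z_{0.66} = 0.4125.
Eliminate σ: μ = (z₂·x₁ − z₁·x₂)/(z₂ − z₁) = (0.4125·-4.2 − (-1.881)·13)/2.293 = 9.91.
Then σ = (x₂ − x₁)/(z₂ − z₁) = (13 − -4.2)/2.293 = 7.50.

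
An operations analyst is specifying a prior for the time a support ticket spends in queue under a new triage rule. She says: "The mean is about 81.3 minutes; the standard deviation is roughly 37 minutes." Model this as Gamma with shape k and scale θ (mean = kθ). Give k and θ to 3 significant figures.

k ≈ 4.83, θ ≈ 16.8

For Gamma(k, scale θ): mean = kθ, variance = kθ², so CV = 1/√k.
CV = SD/mean = 37/81.3 = 0.4551, hence k = 1/CV² = 4.83.
Then θ = mean/k = 81.3/4.83 = 16.8.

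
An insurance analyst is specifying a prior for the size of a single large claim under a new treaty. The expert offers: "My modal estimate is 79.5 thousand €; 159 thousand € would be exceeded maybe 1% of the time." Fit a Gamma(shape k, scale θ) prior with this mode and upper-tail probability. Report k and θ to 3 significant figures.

Gamma(k,θ) with k>1 has mode (k−1)θ, so θ = 79.5/(k−1).
Need P(X < 159) = 0.99 with θ tied to k this way. Start at k = 2, θ = 79.5: P(X<159) ≈ 0.594.
Too low — raise k to concentrate. Iterating converges to k ≈ 11.2.
Then θ = 79.5/(11.2−1) ≈ 7.78.

k ≈ 11.2, θ ≈ 7.78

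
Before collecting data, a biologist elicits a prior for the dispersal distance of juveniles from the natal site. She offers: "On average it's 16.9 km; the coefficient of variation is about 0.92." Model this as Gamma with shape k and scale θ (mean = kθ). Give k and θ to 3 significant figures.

For Gamma(k, scale θ): mean = kθ, variance = kθ², so CV = 1/√k.
CV = 0.92, hence k = 1/CV² = 1.18.
Then θ = mean/k = 16.9/1.18 = 14.3.

k ≈ 1.18, θ ≈ 14.3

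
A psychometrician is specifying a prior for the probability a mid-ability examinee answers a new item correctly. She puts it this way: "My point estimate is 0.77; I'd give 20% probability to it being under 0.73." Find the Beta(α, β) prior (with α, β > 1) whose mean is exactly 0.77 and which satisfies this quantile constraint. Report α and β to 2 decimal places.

α ≈ 58.02, β ≈ 17.33

With mean 0.77 fixed, write α = 0.77s, β = 0.23s where s = α+β.
Need P(θ < 0.73) = 0.2 under Beta(0.77s, 0.23s). Normal approximation: (q−m)/√(m(1−m)/s) ≈ z_{0.2} = -0.842, so s ≈ 0.77·0.23·(-0.842)²/(0.73−0.77)² = 78.4.
At s = 78.4: P(θ<0.73) ≈ 0.196. Adjusting to match 0.2 gives s ≈ 75.35.
So α = 0.77·75.35 ≈ 58.02, β = 0.23·75.35 ≈ 17.33.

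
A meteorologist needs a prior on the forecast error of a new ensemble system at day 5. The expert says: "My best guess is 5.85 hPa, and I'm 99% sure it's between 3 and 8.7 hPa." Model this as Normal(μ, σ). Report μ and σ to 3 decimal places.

μ = 5.850, σ = 1.106

A symmetric 99% interval runs μ ± z·σ with z = 2.576.
Half-width = 2.85, so σ = 2.85/2.576 = 1.106.
μ is the stated best guess, 5.850.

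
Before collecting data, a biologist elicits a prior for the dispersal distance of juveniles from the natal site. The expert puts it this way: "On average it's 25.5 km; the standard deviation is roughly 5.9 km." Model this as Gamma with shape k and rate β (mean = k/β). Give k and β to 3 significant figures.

For Gamma(k, rate β): mean = k/β, variance = k/β², so CV = 1/√k.
CV = SD/mean = 5.9/25.5 = 0.2314, hence k = 1/CV² = 18.7.
Then β = k/mean = 18.7/25.5 = 0.733.

k ≈ 18.7, β ≈ 0.733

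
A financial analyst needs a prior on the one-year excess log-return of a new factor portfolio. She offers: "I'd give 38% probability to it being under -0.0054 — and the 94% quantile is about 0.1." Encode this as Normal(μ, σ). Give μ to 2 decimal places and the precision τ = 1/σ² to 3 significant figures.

The p-quantile of Normal(μ,σ) is μ + z_p·σ, with z_{0.38} = -0.3055 and z_{0.94} = 1.555.
Eliminate σ: μ = (z₂·x₁ − z₁·x₂)/(z₂ − z₁) = (1.555·-0.0054 − (-0.3055)·0.1)/1.86 = 0.01.
Then σ = (x₂ − x₁)/(z₂ − z₁) = (0.1 − -0.0054)/1.86 = 0.06.
Precision τ = 1/σ² = 1/0.05666² = 312.

μ = 0.01, τ = 312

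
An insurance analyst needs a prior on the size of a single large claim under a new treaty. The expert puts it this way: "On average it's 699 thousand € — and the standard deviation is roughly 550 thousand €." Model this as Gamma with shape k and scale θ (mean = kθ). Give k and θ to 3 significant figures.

For Gamma(k, scale θ): mean = kθ, variance = kθ², so CV = 1/√k.
CV = SD/mean = 550/699 = 0.7868, hence k = 1/CV² = 1.62.
Then θ = mean/k = 699/1.62 = 433.

k ≈ 1.62, θ ≈ 433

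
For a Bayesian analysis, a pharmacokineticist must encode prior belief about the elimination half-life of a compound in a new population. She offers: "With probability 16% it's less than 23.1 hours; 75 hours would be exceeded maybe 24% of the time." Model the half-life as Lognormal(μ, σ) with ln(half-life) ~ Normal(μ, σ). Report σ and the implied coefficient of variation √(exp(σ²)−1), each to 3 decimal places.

If T ~ Lognormal(μ,σ) then ln T ~ Normal(μ,σ), so the p-quantile of ln T is μ + z_p·σ.
ln(23.1) = 3.14 and ln(75) = 4.317; z_{0.16} = -0.9945, z_{0.76} = 0.7063.
σ = (4.317 − 3.14)/(0.7063 − (-0.9945)) = 0.692.
μ = 3.14 − (-0.9945)·0.692 = 3.828.
CV = √(exp(σ²)−1) = √(exp(0.4795)−1) = 0.784.

σ ≈ 0.692, CV ≈ 0.784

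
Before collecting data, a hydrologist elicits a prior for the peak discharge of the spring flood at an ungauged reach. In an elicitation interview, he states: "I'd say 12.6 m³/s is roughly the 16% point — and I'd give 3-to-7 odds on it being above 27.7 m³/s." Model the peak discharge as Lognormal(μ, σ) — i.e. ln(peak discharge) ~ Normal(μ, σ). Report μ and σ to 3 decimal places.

If T ~ Lognormal(μ,σ) then ln T ~ Normal(μ,σ), so the p-quantile of ln T is μ + z_p·σ.
ln(12.6) = 2.534 and ln(27.7) = 3.321; z_{0.16} = -0.9945, z_{0.7} = 0.5244.
σ = (3.321 − 2.534)/(0.5244 − (-0.9945)) = 0.519.
μ = 2.534 − (-0.9945)·0.519 = 3.049.

μ ≈ 3.049, σ ≈ 0.519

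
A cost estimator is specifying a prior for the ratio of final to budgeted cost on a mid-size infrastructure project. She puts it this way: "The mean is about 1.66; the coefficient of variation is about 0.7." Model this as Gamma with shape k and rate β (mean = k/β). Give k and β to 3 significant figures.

For Gamma(k, rate β): mean = k/β, variance = k/β², so CV = 1/√k.
CV = 0.7, hence k = 1/CV² = 2.04.
Then β = k/mean = 2.04/1.66 = 1.23.

k ≈ 2.04, β ≈ 1.23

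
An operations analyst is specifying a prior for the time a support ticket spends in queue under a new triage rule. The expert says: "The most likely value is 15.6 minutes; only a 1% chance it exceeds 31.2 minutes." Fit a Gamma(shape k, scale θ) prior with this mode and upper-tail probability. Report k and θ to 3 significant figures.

Gamma(k,θ) with k>1 has mode (k−1)θ, so θ = 15.6/(k−1).
Need P(X < 31.2) = 0.99 with θ tied to k this way. Start at k = 2, θ = 15.6: P(X<31.2) ≈ 0.594.
Too low — raise k to concentrate. Iterating converges to k ≈ 11.2.
Then θ = 15.6/(11.2−1) ≈ 1.53.

k ≈ 11.2, θ ≈ 1.53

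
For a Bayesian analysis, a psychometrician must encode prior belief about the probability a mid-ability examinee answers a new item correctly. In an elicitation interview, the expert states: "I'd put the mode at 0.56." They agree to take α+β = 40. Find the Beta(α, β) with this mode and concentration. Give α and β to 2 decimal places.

α = 22.28, β = 17.72

For α,β > 1 the Beta mode is (α−1)/(α+β−2). With α+β = 40, the mode is (α−1)/38.
Set (α−1)/38 = 0.56 → α = 1 + 0.56·38 = 22.28.
β = 40 − α = 17.72.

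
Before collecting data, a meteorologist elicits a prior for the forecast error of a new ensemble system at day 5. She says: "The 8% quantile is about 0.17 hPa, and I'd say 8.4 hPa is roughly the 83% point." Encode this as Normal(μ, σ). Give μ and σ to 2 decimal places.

The p-quantile of Normal(μ,σ) is μ + z_p·σ, with z_{0.08} = -1.405 and z_{0.83} = 0.9542.
Eliminate σ: μ = (z₂·x₁ − z₁·x₂)/(z₂ − z₁) = (0.9542·0.17 − (-1.405)·8.4)/2.359 = 5.07.
Then σ = (x₂ − x₁)/(z₂ − z₁) = (8.4 − 0.17)/2.359 = 3.49.

μ = 5.07, σ = 3.49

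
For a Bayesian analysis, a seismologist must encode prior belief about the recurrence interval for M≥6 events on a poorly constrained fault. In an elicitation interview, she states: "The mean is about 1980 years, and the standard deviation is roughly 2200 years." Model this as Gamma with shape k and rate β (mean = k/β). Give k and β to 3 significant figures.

k ≈ 0.81, β ≈ 0.000409

For Gamma(k, rate β): mean = k/β, variance = k/β², so CV = 1/√k.
CV = SD/mean = 2200/1980 = 1.111, hence k = 1/CV² = 0.81.
Then β = k/mean = 0.81/1980 = 0.000409.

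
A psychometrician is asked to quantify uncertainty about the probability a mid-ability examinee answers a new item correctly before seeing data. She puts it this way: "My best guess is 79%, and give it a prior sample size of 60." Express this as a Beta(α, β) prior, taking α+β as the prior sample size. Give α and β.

Under the effective-sample-size interpretation, Beta(α, β) has prior mean α/(α+β) and prior sample size α+β.
So α+β = 60 and α/(α+β) = 0.79, giving α = 0.79·60 = 47.4 and β = 60 − 47.4 = 12.6.

α = 47.4, β = 12.6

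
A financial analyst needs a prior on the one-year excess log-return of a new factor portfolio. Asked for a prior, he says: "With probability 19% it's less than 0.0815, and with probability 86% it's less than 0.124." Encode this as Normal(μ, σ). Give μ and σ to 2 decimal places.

For Normal(μ,σ), the p-quantile is μ + z_p·σ. Here z_{0.19} = -0.8779, z_{0.86} = 1.08.
So 0.0815 = μ − 0.8779σ and 0.124 = μ + 1.08σ.
Subtracting: σ = (0.124 − 0.0815)/(1.08 − (-0.8779)) = 0.02.
Then μ = 0.0815 − (-0.8779)·0.02 = 0.10.

μ = 0.10, σ = 0.02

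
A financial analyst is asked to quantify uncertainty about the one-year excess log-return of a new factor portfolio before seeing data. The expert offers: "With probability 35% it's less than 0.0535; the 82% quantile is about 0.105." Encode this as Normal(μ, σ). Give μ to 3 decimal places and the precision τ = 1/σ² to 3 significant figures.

μ = 0.069, τ = 638

For Normal(μ,σ), the p-quantile is μ + z_p·σ. Here z_{0.35} = -0.3853, z_{0.82} = 0.9154.
So 0.0535 = μ − 0.3853σ and 0.105 = μ + 0.9154σ.
Subtracting: σ = (0.105 − 0.0535)/(0.9154 − (-0.3853)) = 0.040.
Then μ = 0.0535 − (-0.3853)·0.040 = 0.069.
Precision τ = 1/σ² = 1/0.03959² = 638.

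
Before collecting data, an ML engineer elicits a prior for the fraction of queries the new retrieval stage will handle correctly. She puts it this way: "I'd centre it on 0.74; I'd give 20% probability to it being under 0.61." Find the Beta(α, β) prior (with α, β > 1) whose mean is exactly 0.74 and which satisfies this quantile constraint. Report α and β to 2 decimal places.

α ≈ 5.26, β ≈ 1.85

With mean 0.74 fixed, write α = 0.74s, β = 0.26s where s = α+β.
Need P(θ < 0.61) = 0.2 under Beta(0.74s, 0.26s). Normal approximation: (q−m)/√(m(1−m)/s) ≈ z_{0.2} = -0.842, so s ≈ 0.74·0.26·(-0.842)²/(0.61−0.74)² = 8.1.
At s = 8.1: P(θ<0.61) ≈ 0.189. Adjusting to match 0.2 gives s ≈ 7.11.
So α = 0.74·7.11 ≈ 5.26, β = 0.26·7.11 ≈ 1.85.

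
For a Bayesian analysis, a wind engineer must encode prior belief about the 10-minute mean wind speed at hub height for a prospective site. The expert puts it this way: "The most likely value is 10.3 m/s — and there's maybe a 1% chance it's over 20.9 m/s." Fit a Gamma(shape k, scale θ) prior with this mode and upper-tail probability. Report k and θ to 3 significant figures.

Gamma(k,θ) with k>1 has mode (k−1)θ, so θ = 10.3/(k−1).
Need P(X < 20.9) = 0.99 with θ tied to k this way. Start at k = 2, θ = 10.3: P(X<20.9) ≈ 0.602.
Too low — raise k to concentrate. Iterating converges to k ≈ 10.8.
Then θ = 10.3/(10.8−1) ≈ 1.05.

k ≈ 10.8, θ ≈ 1.05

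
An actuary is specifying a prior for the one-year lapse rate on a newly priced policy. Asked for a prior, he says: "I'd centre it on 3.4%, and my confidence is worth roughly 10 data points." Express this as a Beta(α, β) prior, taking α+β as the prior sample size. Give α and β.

α = 0.34, β = 9.66

Under the effective-sample-size interpretation, Beta(α, β) has prior mean α/(α+β) and prior sample size α+β.
So α+β = 10 and α/(α+β) = 0.034, giving α = 0.034·10 = 0.34 and β = 10 − 0.34 = 9.66.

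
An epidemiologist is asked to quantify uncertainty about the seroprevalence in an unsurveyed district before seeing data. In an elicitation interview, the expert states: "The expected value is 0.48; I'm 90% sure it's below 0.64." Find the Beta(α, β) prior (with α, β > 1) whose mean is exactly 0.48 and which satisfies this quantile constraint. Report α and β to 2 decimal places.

α ≈ 7.58, β ≈ 8.21

With mean 0.48 fixed, write α = 0.48s, β = 0.52s where s = α+β.
Need P(θ < 0.64) = 0.9 under Beta(0.48s, 0.52s). Normal approximation: (q−m)/√(m(1−m)/s) ≈ z_{0.9} = 1.28, so s ≈ 0.48·0.52·(1.28)²/(0.64−0.48)² = 16.0.
At s = 16.0: P(θ<0.64) ≈ 0.902. Adjusting to match 0.9 gives s ≈ 15.78.
So α = 0.48·15.78 ≈ 7.58, β = 0.52·15.78 ≈ 8.21.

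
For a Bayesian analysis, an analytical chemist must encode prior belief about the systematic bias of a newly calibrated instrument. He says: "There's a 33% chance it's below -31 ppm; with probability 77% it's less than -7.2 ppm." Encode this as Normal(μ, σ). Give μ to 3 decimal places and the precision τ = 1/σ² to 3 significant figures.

The p-quantile of Normal(μ,σ) is μ + z_p·σ, with z_{0.33} = -0.4399 and z_{0.77} = 0.7388.
Eliminate σ: μ = (z₂·x₁ − z₁·x₂)/(z₂ − z₁) = (0.7388·-31 − (-0.4399)·-7.2)/1.179 = -22.118.
Then σ = (x₂ − x₁)/(z₂ − z₁) = (-7.2 − -31)/1.179 = 20.191.
Precision τ = 1/σ² = 1/20.19² = 0.00245.

μ = -22.118, τ = 0.00245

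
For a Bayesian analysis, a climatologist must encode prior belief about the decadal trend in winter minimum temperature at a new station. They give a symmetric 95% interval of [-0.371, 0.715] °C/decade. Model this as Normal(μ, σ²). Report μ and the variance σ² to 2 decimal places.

μ = 0.17, σ² = 0.08

A symmetric 95% interval runs μ ± z·σ with z = 1.96.
Half-width = 0.543, so σ = 0.543/1.96 = 0.277 and σ² = 0.08.
μ is the interval midpoint, 0.17.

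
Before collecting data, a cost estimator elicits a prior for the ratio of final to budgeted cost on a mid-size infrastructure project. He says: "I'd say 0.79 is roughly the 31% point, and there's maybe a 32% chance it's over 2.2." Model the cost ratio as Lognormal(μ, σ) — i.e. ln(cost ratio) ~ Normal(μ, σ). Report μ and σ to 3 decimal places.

If T ~ Lognormal(μ,σ) then ln T ~ Normal(μ,σ), so the p-quantile of ln T is μ + z_p·σ.
ln(0.79) = -0.2357 and ln(2.2) = 0.7885; z_{0.31} = -0.4959, z_{0.68} = 0.4677.
σ = (0.7885 − -0.2357)/(0.4677 − (-0.4959)) = 1.063.
μ = -0.2357 − (-0.4959)·1.063 = 0.291.

μ ≈ 0.291, σ ≈ 1.063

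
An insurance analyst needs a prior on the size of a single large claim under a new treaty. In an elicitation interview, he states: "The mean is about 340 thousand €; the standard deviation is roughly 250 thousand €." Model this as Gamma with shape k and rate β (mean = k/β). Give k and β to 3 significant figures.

k ≈ 1.85, β ≈ 0.00544

For Gamma(k, rate β): mean = k/β, variance = k/β², so CV = 1/√k.
CV = SD/mean = 250/340 = 0.7353, hence k = 1/CV² = 1.85.
Then β = k/mean = 1.85/340 = 0.00544.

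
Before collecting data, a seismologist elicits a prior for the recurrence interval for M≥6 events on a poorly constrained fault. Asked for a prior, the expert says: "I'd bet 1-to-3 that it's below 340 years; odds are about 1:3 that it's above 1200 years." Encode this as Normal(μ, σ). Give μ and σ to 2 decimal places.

The p-quantile of Normal(μ,σ) is μ + z_p·σ, with z_{0.25} = -0.6745 and z_{0.75} = 0.6745.
Eliminate σ: μ = (z₂·x₁ − z₁·x₂)/(z₂ − z₁) = (0.6745·340 − (-0.6745)·1200)/1.349 = 770.00.
Then σ = (x₂ − x₁)/(z₂ − z₁) = (1200 − 340)/1.349 = 637.52.

μ = 770.00, σ = 637.52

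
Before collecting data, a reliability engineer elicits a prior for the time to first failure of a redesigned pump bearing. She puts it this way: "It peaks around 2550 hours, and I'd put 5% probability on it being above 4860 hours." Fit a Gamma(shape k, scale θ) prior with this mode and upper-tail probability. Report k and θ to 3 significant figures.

Gamma(k,θ) with k>1 has mode (k−1)θ, so θ = 2550/(k−1).
Need P(X < 4860) = 0.95 with θ tied to k this way. Start at k = 2, θ = 2550: P(X<4860) ≈ 0.568.
Too low — raise k to concentrate. Iterating converges to k ≈ 7.68.
Then θ = 2550/(7.68−1) ≈ 382.

k ≈ 7.68, θ ≈ 382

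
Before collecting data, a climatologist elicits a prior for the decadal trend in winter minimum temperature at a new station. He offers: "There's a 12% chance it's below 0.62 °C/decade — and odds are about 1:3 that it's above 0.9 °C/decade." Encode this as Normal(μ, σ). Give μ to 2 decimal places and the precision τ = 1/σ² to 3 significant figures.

The p-quantile of Normal(μ,σ) is μ + z_p·σ, with z_{0.12} = -1.175 and z_{0.75} = 0.6745.
Eliminate σ: μ = (z₂·x₁ − z₁·x₂)/(z₂ − z₁) = (0.6745·0.62 − (-1.175)·0.9)/1.849 = 0.80.
Then σ = (x₂ − x₁)/(z₂ − z₁) = (0.9 − 0.62)/1.849 = 0.15.
Precision τ = 1/σ² = 1/0.1514² = 43.6.

μ = 0.80, τ = 43.6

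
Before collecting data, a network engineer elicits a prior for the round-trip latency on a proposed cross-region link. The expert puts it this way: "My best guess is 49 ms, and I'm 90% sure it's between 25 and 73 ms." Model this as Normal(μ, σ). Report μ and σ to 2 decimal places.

A symmetric 90% interval runs μ ± z·σ with z = 1.645.
Half-width = 24, so σ = 24/1.645 = 14.59.
μ is the stated best guess, 49.00.

μ = 49.00, σ = 14.59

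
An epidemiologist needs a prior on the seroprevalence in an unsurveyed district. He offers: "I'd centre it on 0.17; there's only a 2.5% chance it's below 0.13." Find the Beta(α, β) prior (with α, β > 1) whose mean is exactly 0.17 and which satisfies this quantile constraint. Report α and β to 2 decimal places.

With mean 0.17 fixed, write α = 0.17s, β = 0.83s where s = α+β.
Need P(θ < 0.13) = 0.025 under Beta(0.17s, 0.83s). Normal approximation: (q−m)/√(m(1−m)/s) ≈ z_{0.025} = -1.96, so s ≈ 0.17·0.83·(-1.96)²/(0.13−0.17)² = 338.8.
At s = 338.8: P(θ<0.13) ≈ 0.019. Adjusting to match 0.025 gives s ≈ 304.56.
So α = 0.17·304.56 ≈ 51.77, β = 0.83·304.56 ≈ 252.78.

α ≈ 51.77, β ≈ 252.78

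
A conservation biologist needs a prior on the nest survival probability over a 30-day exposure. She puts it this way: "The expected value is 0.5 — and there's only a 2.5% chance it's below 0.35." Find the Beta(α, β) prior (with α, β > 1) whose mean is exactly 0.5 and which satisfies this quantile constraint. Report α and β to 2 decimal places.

α ≈ 20.61, β ≈ 20.61

With mean 0.5 fixed, write α = 0.5s, β = 0.5s where s = α+β.
Need P(θ < 0.35) = 0.025 under Beta(0.5s, 0.5s). Normal approximation: (q−m)/√(m(1−m)/s) ≈ z_{0.025} = -1.96, so s ≈ 0.5·0.5·(-1.96)²/(0.35−0.5)² = 42.7.
At s = 42.7: P(θ<0.35) ≈ 0.023. Adjusting to match 0.025 gives s ≈ 41.22.
So α = 0.5·41.22 ≈ 20.61, β = 0.5·41.22 ≈ 20.61.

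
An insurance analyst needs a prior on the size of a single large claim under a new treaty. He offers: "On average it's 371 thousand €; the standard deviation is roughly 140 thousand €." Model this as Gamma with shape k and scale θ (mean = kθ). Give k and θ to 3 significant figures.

For Gamma(k, scale θ): mean = kθ, variance = kθ², so CV = 1/√k.
CV = SD/mean = 140/371 = 0.3774, hence k = 1/CV² = 7.02.
Then θ = mean/k = 371/7.02 = 52.8.

k ≈ 7.02, θ ≈ 52.8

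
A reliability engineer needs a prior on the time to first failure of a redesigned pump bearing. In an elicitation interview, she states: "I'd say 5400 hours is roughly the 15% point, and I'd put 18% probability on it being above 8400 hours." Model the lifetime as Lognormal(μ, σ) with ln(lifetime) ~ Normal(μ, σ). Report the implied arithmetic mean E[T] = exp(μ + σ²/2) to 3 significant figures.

If T ~ Lognormal(μ,σ) then ln T ~ Normal(μ,σ), so the p-quantile of ln T is μ + z_p·σ.
ln(5400) = 8.594 and ln(8400) = 9.036; z_{0.15} = -1.036, z_{0.82} = 0.9154.
σ = (9.036 − 8.594)/(0.9154 − (-1.036)) = 0.226.
μ = 8.594 − (-1.036)·0.226 = 8.829.
E[T] = exp(μ + σ²/2) = exp(8.829 + 0.0256) = 7010 hours.

E[T] ≈ 7010 hours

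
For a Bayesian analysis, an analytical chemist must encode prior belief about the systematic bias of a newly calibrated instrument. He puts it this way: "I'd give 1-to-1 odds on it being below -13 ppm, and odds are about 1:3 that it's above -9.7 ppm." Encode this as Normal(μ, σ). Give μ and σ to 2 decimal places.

For Normal(μ,σ), the p-quantile is μ + z_p·σ. Here z_{0.5} = 0, z_{0.75} = 0.6745.
So -13 = μ + 0σ and -9.7 = μ + 0.6745σ.
Subtracting: σ = (-9.7 − -13)/(0.6745 − (0)) = 4.89.
Then μ = -13 − (0)·4.89 = -13.00.

μ = -13.00, σ = 4.89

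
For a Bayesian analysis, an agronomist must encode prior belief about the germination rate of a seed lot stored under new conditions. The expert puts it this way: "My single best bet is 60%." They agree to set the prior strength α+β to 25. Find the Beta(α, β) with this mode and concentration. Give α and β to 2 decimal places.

α = 14.80, β = 10.20

For α,β > 1 the Beta mode is (α−1)/(α+β−2). With α+β = 25, the mode is (α−1)/23.
Set (α−1)/23 = 0.6 → α = 1 + 0.6·23 = 14.80.
β = 25 − α = 10.20.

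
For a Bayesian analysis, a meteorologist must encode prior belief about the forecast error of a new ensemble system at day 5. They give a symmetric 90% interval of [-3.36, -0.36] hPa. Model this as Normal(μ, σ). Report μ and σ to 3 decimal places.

μ = -1.860, σ = 0.912

A symmetric 90% interval runs μ ± z·σ with z = 1.645.
Half-width = 1.5, so σ = 1.5/1.645 = 0.912.
μ is the interval midpoint, -1.860.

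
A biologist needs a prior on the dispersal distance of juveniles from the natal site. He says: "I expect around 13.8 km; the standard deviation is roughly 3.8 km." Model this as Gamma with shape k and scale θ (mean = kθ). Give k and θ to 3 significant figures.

k ≈ 13.2, θ ≈ 1.05

For Gamma(k, scale θ): mean = kθ, variance = kθ², so CV = 1/√k.
CV = SD/mean = 3.8/13.8 = 0.2754, hence k = 1/CV² = 13.2.
Then θ = mean/k = 13.8/13.2 = 1.05.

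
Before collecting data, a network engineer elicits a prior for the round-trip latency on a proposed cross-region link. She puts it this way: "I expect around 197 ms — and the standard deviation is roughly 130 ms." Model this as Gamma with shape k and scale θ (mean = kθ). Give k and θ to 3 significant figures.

k ≈ 2.3, θ ≈ 85.8

For Gamma(k, scale θ): mean = kθ, variance = kθ², so CV = 1/√k.
CV = SD/mean = 130/197 = 0.6599, hence k = 1/CV² = 2.3.
Then θ = mean/k = 197/2.3 = 85.8.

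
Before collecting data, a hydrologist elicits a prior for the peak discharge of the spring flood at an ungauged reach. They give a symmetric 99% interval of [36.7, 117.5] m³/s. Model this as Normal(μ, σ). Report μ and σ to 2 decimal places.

A symmetric 99% interval runs μ ± z·σ with z = 2.576.
Half-width = 40.4, so σ = 40.4/2.576 = 15.68.
μ is the interval midpoint, 77.10.

μ = 77.10, σ = 15.68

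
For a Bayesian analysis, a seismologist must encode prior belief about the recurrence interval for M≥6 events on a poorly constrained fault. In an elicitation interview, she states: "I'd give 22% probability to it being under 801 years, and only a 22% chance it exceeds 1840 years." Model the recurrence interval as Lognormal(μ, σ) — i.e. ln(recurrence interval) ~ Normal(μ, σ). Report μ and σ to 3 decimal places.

μ ≈ 7.102, σ ≈ 0.539

If T ~ Lognormal(μ,σ) then ln T ~ Normal(μ,σ), so the p-quantile of ln T is μ + z_p·σ.
ln(801) = 6.686 and ln(1840) = 7.518; z_{0.22} = -0.7722, z_{0.78} = 0.7722.
σ = (7.518 − 6.686)/(0.7722 − (-0.7722)) = 0.539.
μ = 6.686 − (-0.7722)·0.539 = 7.102.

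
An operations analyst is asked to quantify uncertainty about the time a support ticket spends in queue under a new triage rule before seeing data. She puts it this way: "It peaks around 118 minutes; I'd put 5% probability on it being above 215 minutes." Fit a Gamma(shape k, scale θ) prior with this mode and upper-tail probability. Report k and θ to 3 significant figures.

k ≈ 8.74, θ ≈ 15.2

Gamma(k,θ) with k>1 has mode (k−1)θ, so θ = 118/(k−1).
Need P(X < 215) = 0.95 with θ tied to k this way. Start at k = 2, θ = 118: P(X<215) ≈ 0.544.
Too low — raise k to concentrate. Iterating converges to k ≈ 8.74.
Then θ = 118/(8.74−1) ≈ 15.2.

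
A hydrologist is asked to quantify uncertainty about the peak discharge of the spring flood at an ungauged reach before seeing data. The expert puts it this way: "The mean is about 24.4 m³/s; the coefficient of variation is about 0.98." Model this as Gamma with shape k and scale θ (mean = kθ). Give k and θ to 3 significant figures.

For Gamma(k, scale θ): mean = kθ, variance = kθ², so CV = 1/√k.
CV = 0.98, hence k = 1/CV² = 1.04.
Then θ = mean/k = 24.4/1.04 = 23.4.

k ≈ 1.04, θ ≈ 23.4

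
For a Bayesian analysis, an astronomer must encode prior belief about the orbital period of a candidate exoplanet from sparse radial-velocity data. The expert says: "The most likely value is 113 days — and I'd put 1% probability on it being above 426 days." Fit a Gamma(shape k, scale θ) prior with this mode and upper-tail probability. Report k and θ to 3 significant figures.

Gamma(k,θ) with k>1 has mode (k−1)θ, so θ = 113/(k−1).
Need P(X < 426) = 0.99 with θ tied to k this way. Start at k = 2, θ = 113: P(X<426) ≈ 0.890.
Too low — raise k to concentrate. Iterating converges to k ≈ 3.41.
Then θ = 113/(3.41−1) ≈ 46.8.

k ≈ 3.41, θ ≈ 46.8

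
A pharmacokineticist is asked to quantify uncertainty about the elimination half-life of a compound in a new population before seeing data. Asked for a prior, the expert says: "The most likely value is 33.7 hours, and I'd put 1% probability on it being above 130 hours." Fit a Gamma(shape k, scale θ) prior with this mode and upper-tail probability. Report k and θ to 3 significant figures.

k ≈ 3.32, θ ≈ 14.5

Gamma(k,θ) with k>1 has mode (k−1)θ, so θ = 33.7/(k−1).
Need P(X < 130) = 0.99 with θ tied to k this way. Start at k = 2, θ = 33.7: P(X<130) ≈ 0.897.
Too low — raise k to concentrate. Iterating converges to k ≈ 3.32.
Then θ = 33.7/(3.32−1) ≈ 14.5.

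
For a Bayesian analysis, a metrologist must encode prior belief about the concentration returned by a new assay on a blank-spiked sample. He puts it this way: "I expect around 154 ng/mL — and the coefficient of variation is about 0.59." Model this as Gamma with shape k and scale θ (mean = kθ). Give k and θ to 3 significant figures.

For Gamma(k, scale θ): mean = kθ, variance = kθ², so CV = 1/√k.
CV = 0.59, hence k = 1/CV² = 2.87.
Then θ = mean/k = 154/2.87 = 53.6.

k ≈ 2.87, θ ≈ 53.6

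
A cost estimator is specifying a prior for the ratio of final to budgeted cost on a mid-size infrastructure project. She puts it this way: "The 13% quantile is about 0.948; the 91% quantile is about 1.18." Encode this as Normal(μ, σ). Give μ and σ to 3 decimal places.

μ = 1.054, σ = 0.094

For Normal(μ,σ), the p-quantile is μ + z_p·σ. Here z_{0.13} = -1.126, z_{0.91} = 1.341.
So 0.948 = μ − 1.126σ and 1.18 = μ + 1.341σ.
Subtracting: σ = (1.18 − 0.948)/(1.341 − (-1.126)) = 0.094.
Then μ = 0.948 − (-1.126)·0.094 = 1.054.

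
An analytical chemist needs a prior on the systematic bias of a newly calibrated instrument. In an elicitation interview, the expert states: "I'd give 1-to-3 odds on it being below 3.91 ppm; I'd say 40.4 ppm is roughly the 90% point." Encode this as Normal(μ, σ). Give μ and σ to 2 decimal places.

The p-quantile of Normal(μ,σ) is μ + z_p·σ, with z_{0.25} = -0.6745 and z_{0.9} = 1.282.
Eliminate σ: μ = (z₂·x₁ − z₁·x₂)/(z₂ − z₁) = (1.282·3.91 − (-0.6745)·40.4)/1.956 = 16.49.
Then σ = (x₂ − x₁)/(z₂ − z₁) = (40.4 − 3.91)/1.956 = 18.66.

μ = 16.49, σ = 18.66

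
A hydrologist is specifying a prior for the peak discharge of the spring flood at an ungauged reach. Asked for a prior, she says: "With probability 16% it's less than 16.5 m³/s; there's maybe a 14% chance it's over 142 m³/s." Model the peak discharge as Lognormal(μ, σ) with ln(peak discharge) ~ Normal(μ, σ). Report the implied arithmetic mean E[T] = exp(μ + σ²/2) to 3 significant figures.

If T ~ Lognormal(μ,σ) then ln T ~ Normal(μ,σ), so the p-quantile of ln T is μ + z_p·σ.
ln(16.5) = 2.803 and ln(142) = 4.956; z_{0.16} = -0.9945, z_{0.86} = 1.08.
σ = (4.956 − 2.803)/(1.08 − (-0.9945)) = 1.037.
μ = 2.803 − (-0.9945)·1.037 = 3.835.
E[T] = exp(μ + σ²/2) = exp(3.835 + 0.5381) = 79.3 m³/s.

E[T] ≈ 79.3 m³/s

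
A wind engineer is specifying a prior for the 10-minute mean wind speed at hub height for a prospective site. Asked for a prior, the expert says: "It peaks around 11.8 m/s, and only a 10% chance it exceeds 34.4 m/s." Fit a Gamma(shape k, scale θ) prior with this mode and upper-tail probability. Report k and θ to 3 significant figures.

k ≈ 2.66, θ ≈ 7.09

Gamma(k,θ) with k>1 has mode (k−1)θ, so θ = 11.8/(k−1).
Need P(X < 34.4) = 0.9 with θ tied to k this way. Start at k = 2, θ = 11.8: P(X<34.4) ≈ 0.788.
Too low — raise k to concentrate. Iterating converges to k ≈ 2.66.
Then θ = 11.8/(2.66−1) ≈ 7.09.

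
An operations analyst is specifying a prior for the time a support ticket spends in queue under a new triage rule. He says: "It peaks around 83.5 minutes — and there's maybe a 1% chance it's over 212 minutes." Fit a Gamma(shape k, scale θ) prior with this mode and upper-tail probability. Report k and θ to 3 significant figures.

k ≈ 6.39, θ ≈ 15.5

Gamma(k,θ) with k>1 has mode (k−1)θ, so θ = 83.5/(k−1).
Need P(X < 212) = 0.99 with θ tied to k this way. Start at k = 2, θ = 83.5: P(X<212) ≈ 0.721.
Too low — raise k to concentrate. Iterating converges to k ≈ 6.39.
Then θ = 83.5/(6.39−1) ≈ 15.5.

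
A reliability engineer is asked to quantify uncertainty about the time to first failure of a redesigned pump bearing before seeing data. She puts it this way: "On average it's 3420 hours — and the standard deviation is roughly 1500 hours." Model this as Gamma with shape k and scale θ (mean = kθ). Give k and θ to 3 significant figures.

k ≈ 5.2, θ ≈ 658

For Gamma(k, scale θ): mean = kθ, variance = kθ², so CV = 1/√k.
CV = SD/mean = 1500/3420 = 0.4386, hence k = 1/CV² = 5.2.
Then θ = mean/k = 3420/5.2 = 658.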